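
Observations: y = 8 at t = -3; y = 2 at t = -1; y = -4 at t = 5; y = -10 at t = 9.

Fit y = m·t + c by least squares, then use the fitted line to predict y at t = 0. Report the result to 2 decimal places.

ŷ = 2.46

Setting ∂/∂m … = 0 gives: 116·m + 10·c = -136;  10·m + 4·c = -4.
Determinant 116·4 − 10² = 364.
m = ((-136)·4 − 10·(-4))/364 = -18/13; c = (116·(-4) − 10·(-136))/364 = 32/13.
At t = 0: ŷ = (-18/13)·(0) + (32/13)·(1) = 32/13.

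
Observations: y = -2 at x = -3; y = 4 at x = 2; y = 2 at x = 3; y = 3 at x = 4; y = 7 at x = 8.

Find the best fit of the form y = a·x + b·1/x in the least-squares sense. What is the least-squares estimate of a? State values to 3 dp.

With design matrix A, AᵀA = [[102, 5]; [5, 317/576]] and Aᵀy = [88, 119/24]ᵀ.
det = 102·(317/576) − 5² = 2989/96.
a = (88·(317/576) − 5·(119/24))/(2989/96) = 6808/8967; b = (102·(119/24) − 5·88)/(2989/96) = 6312/2989.

a = 0.759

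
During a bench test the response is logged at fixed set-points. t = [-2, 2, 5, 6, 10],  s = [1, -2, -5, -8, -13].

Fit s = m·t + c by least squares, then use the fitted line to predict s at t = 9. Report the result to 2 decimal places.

The normal system XᵀX·[m, c]ᵀ = Xᵀs is [[169, 21]; [21, 5]]·[m, c]ᵀ = [-209, -27]ᵀ.
Determinant 169·5 − 21² = 404.
m = ((-209)·5 − 21·(-27))/404 = -239/202; c = (169·(-27) − 21·(-209))/404 = -87/202.
At t = 9: ŝ = (-239/202)·(9) + (-87/202)·(1) = -1119/101.

ŝ = -11.08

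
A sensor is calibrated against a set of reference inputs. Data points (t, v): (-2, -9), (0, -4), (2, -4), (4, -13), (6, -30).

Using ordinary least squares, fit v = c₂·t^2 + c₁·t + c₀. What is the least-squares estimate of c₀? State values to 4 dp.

From the data, Σt^2·t^2 = 1584, Σt^2·t = 280, Σt^2 = 60, Σt·t = 60, Σt = 10, Σ1 = 5.
Moment sums: Σt^2·v = -1340, Σt·v = -222, Σv = -60.
Normal equations: [[1584, 280, 60]; [280, 60, 10]; [60, 10, 5]]·[c₂, c₁, c₀]ᵀ = [-1340, -222, -60]ᵀ.
Solving the 3×3 system (Gaussian elimination) gives c₂ = -53/56, c₁ = 173/140, c₀ = -109/35.

c₀ = -3.1143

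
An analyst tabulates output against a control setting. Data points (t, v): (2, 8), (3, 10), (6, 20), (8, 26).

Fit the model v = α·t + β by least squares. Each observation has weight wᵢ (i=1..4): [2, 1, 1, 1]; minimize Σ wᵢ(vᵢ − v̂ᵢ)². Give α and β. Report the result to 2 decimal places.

The normal system XᵀWX·[α, β]ᵀ = XᵀWv is [[117, 21]; [21, 5]]·[α, β]ᵀ = [390, 72]ᵀ.
det = 117·5 − 21² = 144.
α = (390·5 − 21·72)/144 = 73/24; β = (117·72 − 21·390)/144 = 13/8.

α = 3.04, β = 1.63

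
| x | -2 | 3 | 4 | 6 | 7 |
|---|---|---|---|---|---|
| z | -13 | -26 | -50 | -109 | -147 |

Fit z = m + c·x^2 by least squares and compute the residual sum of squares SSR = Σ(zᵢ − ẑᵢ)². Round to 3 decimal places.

SSR = 5.180

Normal-equation sums: Σ1 = 5, Σx^2 = 114, Σx^2·x^2 = 4050.
For Mᵀz: Σz = -345, Σx^2·z = -12213.
MᵀM·[m, c]ᵀ = Mᵀz becomes [[5, 114]; [114, 4050]]·[m, c]ᵀ = [-345, -12213]ᵀ.
det = 5·4050 − 114² = 7254.
m = ((-345)·4050 − 114·(-12213))/7254 = -276/403; c = (5·(-12213) − 114·(-345))/7254 = -2415/806.
Residuals: -133/403, 1331/806, -554/403, -181/403, 405/806; SSR = 4175/806.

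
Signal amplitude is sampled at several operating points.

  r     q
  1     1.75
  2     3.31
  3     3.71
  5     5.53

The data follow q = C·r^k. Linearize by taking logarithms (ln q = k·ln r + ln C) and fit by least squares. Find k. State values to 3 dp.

Let Y = ln q. Fitting Y = k·ln r + ln C by least squares:
XᵀX = [[4.2777, 3.4012]; [3.4012, 4]], rhs = [5.0224, 4.7778]ᵀ  (here Σln r = 3.4012, Σ(ln r)² = 4.2777, Σln q = 4.7778, Σln r·ln q = 5.0224).
Solving (det = 5.5426): k = 0.69272, ln C = 0.60543.

k = 0.693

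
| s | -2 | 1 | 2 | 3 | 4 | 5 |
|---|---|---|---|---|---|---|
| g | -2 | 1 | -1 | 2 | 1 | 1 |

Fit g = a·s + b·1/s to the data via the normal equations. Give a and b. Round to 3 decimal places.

a = 0.233, b = 0.712

Compute the Gram sums: Σs·s = 59, Σs·1/s = 6, Σ1/s·1/s = 6169/3600.
Right-hand side: Σs·g = 18, Σ1/s·g = 157/60.
XᵀX·[a, b]ᵀ = Xᵀg becomes [[59, 6]; [6, 6169/3600]]·[a, b]ᵀ = [18, 157/60]ᵀ.
Δ = 59·(6169/3600) − 6² = 234371/3600.
a = (18·(6169/3600) − 6·(157/60))/(234371/3600) = 54522/234371; b = (59·(157/60) − 6·18)/(234371/3600) = 166980/234371.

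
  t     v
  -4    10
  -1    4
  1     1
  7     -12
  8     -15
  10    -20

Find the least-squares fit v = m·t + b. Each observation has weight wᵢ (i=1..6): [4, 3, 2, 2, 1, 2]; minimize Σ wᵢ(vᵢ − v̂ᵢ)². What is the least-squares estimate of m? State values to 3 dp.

m = -2.105

The normal system XᵀWX·[m, b]ᵀ = XᵀWv is [[431, 25]; [25, 14]]·[m, b]ᵀ = [-858, -25]ᵀ.
det = 431·14 − 25² = 5409.
m = ((-858)·14 − 25·(-25))/5409 = -11387/5409; b = (431·(-25) − 25·(-858))/5409 = 10675/5409.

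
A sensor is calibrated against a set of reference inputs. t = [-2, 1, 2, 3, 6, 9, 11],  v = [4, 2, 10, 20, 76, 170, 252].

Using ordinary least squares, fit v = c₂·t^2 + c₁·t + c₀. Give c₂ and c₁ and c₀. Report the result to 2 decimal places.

The normal system MᵀM·[c₂, c₁, c₀]ᵀ = Mᵀv is [[22612, 2304, 256]; [2304, 256, 30]; [256, 30, 7]]·[c₂, c₁, c₀]ᵀ = [47236, 4832, 534]ᵀ.
Inverting the 3×3 Gram matrix, [c₂, c₁, c₀]ᵀ = [201727/101451, 38133/33817, -18352/14493]ᵀ.

c₂ = 1.99, c₁ = 1.13, c₀ = -1.27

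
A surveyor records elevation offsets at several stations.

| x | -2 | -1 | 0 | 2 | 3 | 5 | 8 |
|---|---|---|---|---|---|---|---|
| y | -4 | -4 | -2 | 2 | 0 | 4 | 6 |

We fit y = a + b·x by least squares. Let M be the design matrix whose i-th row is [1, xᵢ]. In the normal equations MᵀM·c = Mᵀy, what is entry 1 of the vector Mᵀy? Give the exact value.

2

Entry 1 ↔ basis 1, so (Mᵀy)_{1} = Σᵢ yᵢ = (1)·(-4) + (1)·(-4) + (1)·(-2) + (1)·(2) + (1)·(0) + (1)·(4) + (1)·(6) = 2.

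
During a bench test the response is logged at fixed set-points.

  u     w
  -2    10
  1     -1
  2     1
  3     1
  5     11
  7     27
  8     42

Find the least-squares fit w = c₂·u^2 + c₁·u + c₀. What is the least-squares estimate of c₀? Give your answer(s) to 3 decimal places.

The normal system XᵀX·[c₂, c₁, c₀]ᵀ = Xᵀw is [[7236, 1008, 156]; [1008, 156, 24]; [156, 24, 7]]·[c₂, c₁, c₀]ᵀ = [4338, 564, 91]ᵀ.
Solving the 3×3 system (Gaussian elimination) gives c₂ = 4963/5178, c₁ = -2359/863, c₀ = 873/863.

c₀ = 1.012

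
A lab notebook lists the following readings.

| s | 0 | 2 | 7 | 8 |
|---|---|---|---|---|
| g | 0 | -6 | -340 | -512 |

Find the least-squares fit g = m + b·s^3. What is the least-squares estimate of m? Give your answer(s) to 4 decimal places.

m = 1.2876

Compute the Gram sums: Σ1 = 4, Σs^3 = 863, Σs^3·s^3 = 379857.
For Mᵀg: Σg = -858, Σs^3·g = -378812.
det = 4·379857 − 863² = 774659.
m = ((-858)·379857 − 863·(-378812))/774659 = 997450/774659; b = (4·(-378812) − 863·(-858))/774659 = -774794/774659.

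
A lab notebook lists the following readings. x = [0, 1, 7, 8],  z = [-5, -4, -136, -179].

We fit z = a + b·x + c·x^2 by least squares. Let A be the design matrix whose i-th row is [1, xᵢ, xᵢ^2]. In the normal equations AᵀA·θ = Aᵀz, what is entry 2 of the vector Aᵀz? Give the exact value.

Entry 2 ↔ basis x, so (Aᵀz)_{2} = Σᵢ (x)·zᵢ = (0)·(-5) + (1)·(-4) + (7)·(-136) + (8)·(-179) = -2388.

-2388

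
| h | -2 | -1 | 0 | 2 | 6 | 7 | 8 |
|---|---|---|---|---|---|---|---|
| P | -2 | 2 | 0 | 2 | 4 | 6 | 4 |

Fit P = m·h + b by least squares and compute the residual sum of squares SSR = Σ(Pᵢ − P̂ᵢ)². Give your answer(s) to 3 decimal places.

From the data, Σh·h = 158, Σh = 20, Σ1 = 7.
Right-hand side: Σh·P = 104, ΣP = 16.
XᵀX·[m, b]ᵀ = XᵀP becomes [[158, 20]; [20, 7]]·[m, b]ᵀ = [104, 16]ᵀ.
Δ = 158·7 − 20² = 706.
m = (104·7 − 20·16)/706 = 204/353; b = (158·16 − 20·104)/706 = 224/353.
Residuals: -522/353, 686/353, -224/353, 74/353, -36/353, 466/353, -444/353; SSR = 3440/353.

SSR = 9.745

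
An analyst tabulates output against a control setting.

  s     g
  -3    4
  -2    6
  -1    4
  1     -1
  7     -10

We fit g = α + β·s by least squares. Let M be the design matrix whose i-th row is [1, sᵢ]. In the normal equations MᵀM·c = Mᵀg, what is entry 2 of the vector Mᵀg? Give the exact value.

-99

Entry 2 ↔ basis s, so (Mᵀg)_{2} = Σᵢ (s)·gᵢ = (-3)·(4) + (-2)·(6) + (-1)·(4) + (1)·(-1) + (7)·(-10) = -99.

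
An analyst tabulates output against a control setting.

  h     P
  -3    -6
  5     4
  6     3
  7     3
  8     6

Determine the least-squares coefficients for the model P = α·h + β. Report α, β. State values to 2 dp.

α = 1.02, β = -2.71

Compute the Gram sums: Σh·h = 183, Σh = 23, Σ1 = 5.
For XᵀP: Σh·P = 125, ΣP = 10.
Determinant 183·5 − 23² = 386.
α = (125·5 − 23·10)/386 = 395/386; β = (183·10 − 23·125)/386 = -1045/386.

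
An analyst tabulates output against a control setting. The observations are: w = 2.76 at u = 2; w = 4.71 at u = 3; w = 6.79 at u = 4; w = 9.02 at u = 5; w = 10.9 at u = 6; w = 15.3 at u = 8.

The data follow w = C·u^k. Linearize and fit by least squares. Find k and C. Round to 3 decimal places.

Let Y = ln w. Fitting Y = k·ln u + ln C by least squares:
Σln u = 8.6587, Σ(ln u)² = 13.7340, Σln w = 11.7964, Σln u·ln w = 18.5540.
Equations: 13.7340·k + 8.6587·ln C = 18.5540;  8.6587·k + 6·ln C = 11.7964.
Solving (det = 7.4309): k = 1.23566, ln C = 0.18288, so C = exp(0.18288) = 1.20067.

k = 1.236, C = 1.201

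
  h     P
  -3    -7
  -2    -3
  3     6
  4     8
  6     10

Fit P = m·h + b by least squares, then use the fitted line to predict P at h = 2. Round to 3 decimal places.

P̂ = 3.549

Sums needed: Σh·h = 74, Σh = 8, Σ1 = 5.
Moment sums: Σh·P = 137, ΣP = 14.
Normal equations: [[74, 8]; [8, 5]]·[m, b]ᵀ = [137, 14]ᵀ.
Δ = 74·5 − 8² = 306.
m = (137·5 − 8·14)/306 = 191/102; b = (74·14 − 8·137)/306 = -10/51.
At h = 2: P̂ = (191/102)·(2) + (-10/51)·(1) = 181/51.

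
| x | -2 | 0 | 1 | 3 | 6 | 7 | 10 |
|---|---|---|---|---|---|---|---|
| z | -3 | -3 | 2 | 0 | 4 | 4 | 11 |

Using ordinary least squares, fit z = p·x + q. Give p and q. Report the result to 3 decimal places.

Normal-equation sums: Σx·x = 199, Σx = 25, Σ1 = 7.
Moment sums: Σx·z = 170, Σz = 15.
So AᵀA·[p, q]ᵀ = Aᵀz: [[199, 25]; [25, 7]]·[p, q]ᵀ = [170, 15]ᵀ.
det = 199·7 − 25² = 768.
p = (170·7 − 25·15)/768 = 815/768; q = (199·15 − 25·170)/768 = -1265/768.

p = 1.061, q = -1.647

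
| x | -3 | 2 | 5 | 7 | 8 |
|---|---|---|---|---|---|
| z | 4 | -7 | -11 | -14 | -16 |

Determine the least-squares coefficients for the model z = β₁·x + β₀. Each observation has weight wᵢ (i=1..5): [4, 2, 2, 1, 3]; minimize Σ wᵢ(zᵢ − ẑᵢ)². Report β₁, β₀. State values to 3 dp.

MᵀWM·[β₁, β₀]ᵀ = MᵀWz reads: 335·β₁ + 33·β₀ = -668;  33·β₁ + 12·β₀ = -82.
Δ = 335·12 − 33² = 2931.
β₁ = ((-668)·12 − 33·(-82))/2931 = -1770/977; β₀ = (335·(-82) − 33·(-668))/2931 = -5426/2931.

β₁ = -1.812, β₀ = -1.851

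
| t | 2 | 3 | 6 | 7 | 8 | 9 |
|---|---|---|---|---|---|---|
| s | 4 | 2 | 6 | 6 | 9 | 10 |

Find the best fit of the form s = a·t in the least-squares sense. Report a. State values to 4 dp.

a = 1.0453

Sums needed: Σt·t = 243.
For Aᵀs: Σt·s = 254.
Normal equations: [[243]]·[a]ᵀ = [254]ᵀ.
a = 254/243 = 1.04527.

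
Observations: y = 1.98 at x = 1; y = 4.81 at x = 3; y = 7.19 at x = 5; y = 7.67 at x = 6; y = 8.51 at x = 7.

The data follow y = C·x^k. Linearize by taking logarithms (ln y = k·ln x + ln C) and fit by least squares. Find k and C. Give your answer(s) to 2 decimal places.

k = 0.76, C = 2.02

Let Y = ln y. Fitting Y = k·ln x + ln C by least squares:
Σln x = 6.4457, Σ(ln x)² = 10.7942, Σln y = 8.4050, Σln x·ln y = 12.7176.
Equations: 10.7942·k + 6.4457·ln C = 12.7176;  6.4457·k + 5·ln C = 8.4050.
Δ = 10.7942·5 − (6.4457)² = 12.4237; k = (12.7176·5 − 6.4457·8.4050)/12.4237 = 0.75752, ln C = (10.7942·8.4050 − 6.4457·12.7176)/12.4237 = 0.70446, so C = exp(0.70446) = 2.02275.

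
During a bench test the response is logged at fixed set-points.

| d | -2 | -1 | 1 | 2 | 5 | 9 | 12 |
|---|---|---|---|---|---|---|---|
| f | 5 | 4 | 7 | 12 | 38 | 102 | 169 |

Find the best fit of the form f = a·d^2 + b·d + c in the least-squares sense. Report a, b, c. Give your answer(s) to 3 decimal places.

The normal equations are: 27956·a + 2582·b + 260·c = 33627;  2582·a + 260·b + 26·c = 3153;  260·a + 26·b + 7·c = 337.
Row-reducing yields a = 439755/441206, b = 783761/441206, c = 998024/220603.

a = 0.997, b = 1.776, c = 4.524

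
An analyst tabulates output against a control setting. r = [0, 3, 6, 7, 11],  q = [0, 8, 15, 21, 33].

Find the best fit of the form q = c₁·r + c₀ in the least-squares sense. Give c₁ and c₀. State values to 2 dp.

The normal equations are: 215·c₁ + 27·c₀ = 624;  27·c₁ + 5·c₀ = 77.
Δ = 215·5 − 27² = 346.
c₁ = (624·5 − 27·77)/346 = 1041/346; c₀ = (215·77 − 27·624)/346 = -293/346.

c₁ = 3.01, c₀ = -0.85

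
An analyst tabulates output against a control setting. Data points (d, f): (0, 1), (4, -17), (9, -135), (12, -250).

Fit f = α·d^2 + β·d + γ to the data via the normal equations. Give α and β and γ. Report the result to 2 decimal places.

Entries of AᵀA: Σd^2·d^2 = 27553, Σd^2·d = 2521, Σd^2 = 241, Σd·d = 241, Σd = 25, Σ1 = 4.
For Aᵀf: Σd^2·f = -47207, Σd·f = -4283, Σf = -401.
So AᵀA·[α, β, γ]ᵀ = Aᵀf: [[27553, 2521, 241]; [2521, 241, 25]; [241, 25, 4]]·[α, β, γ]ᵀ = [-47207, -4283, -401]ᵀ.
Solving the 3×3 system (Gaussian elimination) gives α = -16695/8312, β = 25639/8312, γ = 1544/1039.

α = -2.01, β = 3.08, γ = 1.49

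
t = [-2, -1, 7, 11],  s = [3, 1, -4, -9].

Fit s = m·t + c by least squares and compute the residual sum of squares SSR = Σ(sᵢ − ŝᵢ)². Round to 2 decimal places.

Sums needed: Σt·t = 175, Σt = 15, Σ1 = 4.
For Aᵀs: Σt·s = -134, Σs = -9.
Δ = 175·4 − 15² = 475.
m = ((-134)·4 − 15·(-9))/475 = -401/475; c = (175·(-9) − 15·(-134))/475 = 87/95.
Residuals: 188/475, -19/25, 472/475, -299/475; SSR = 1006/475.

SSR = 2.12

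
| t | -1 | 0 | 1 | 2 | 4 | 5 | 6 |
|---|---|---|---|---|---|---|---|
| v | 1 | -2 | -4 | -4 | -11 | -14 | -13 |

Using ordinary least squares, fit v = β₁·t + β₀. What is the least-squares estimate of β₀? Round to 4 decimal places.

β₀ = -1.4247

With design matrix M, MᵀM = [[83, 17]; [17, 7]] and Mᵀv = [-205, -47]ᵀ.
det = 83·7 − 17² = 292.
β₁ = ((-205)·7 − 17·(-47))/292 = -159/73; β₀ = (83·(-47) − 17·(-205))/292 = -104/73.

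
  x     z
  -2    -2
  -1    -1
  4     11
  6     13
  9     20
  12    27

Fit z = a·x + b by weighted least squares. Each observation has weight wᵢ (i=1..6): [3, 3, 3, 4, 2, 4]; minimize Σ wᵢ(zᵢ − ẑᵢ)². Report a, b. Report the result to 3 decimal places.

a = 2.080, b = 1.610

Forming AᵀWA = [[945, 93]; [93, 19]] and AᵀWz = [2115, 224]ᵀ gives AᵀWA·[a, b]ᵀ = AᵀWz.
Determinant 945·19 − 93² = 9306.
a = (2115·19 − 93·224)/9306 = 6451/3102; b = (945·224 − 93·2115)/9306 = 1665/1034.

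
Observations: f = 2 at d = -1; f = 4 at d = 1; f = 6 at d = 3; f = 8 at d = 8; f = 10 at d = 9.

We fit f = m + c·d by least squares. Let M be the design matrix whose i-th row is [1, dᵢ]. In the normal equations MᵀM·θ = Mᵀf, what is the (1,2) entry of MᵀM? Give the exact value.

20

Row 1 ↔ basis 1, column 2 ↔ basis d, so (MᵀM)_{1,2} = Σᵢ d = (1)·(-1) + (1)·(1) + (1)·(3) + (1)·(8) + (1)·(9) = 20.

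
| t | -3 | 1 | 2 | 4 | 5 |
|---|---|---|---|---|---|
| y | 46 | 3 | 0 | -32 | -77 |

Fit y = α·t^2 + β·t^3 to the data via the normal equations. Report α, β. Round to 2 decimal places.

Sums needed: Σt^2·t^2 = 979, Σt^2·t^3 = 3939, Σt^3·t^3 = 20515.
For Mᵀy: Σt^2·y = -2020, Σt^3·y = -12912.
Eliminating β: 20515·(row 1) − 3939·(row 2) gives 4568464·α = 20515·(-2020) − 3939·(-12912) = 9420068, so α = 2355017/1142116.
Then β = ((-12912) − 3939·(2355017/1142116))/20515 = -1171017/1142116.

α = 2.06, β = -1.03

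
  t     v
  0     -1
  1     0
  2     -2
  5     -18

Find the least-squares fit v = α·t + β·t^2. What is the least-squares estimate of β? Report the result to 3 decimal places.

With design matrix X, XᵀX = [[30, 134]; [134, 642]] and Xᵀv = [-94, -458]ᵀ.
Determinant 30·642 − 134² = 1304.
α = ((-94)·642 − 134·(-458))/1304 = 128/163; β = (30·(-458) − 134·(-94))/1304 = -143/163.

β = -0.877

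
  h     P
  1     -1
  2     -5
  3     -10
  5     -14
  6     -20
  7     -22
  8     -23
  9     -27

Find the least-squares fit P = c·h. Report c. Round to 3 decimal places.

The normal system XᵀX·[c]ᵀ = XᵀP is [[269]]·[c]ᵀ = [-812]ᵀ.
Hence c = -812 / 269 ≈ -3.01859.

c = -3.019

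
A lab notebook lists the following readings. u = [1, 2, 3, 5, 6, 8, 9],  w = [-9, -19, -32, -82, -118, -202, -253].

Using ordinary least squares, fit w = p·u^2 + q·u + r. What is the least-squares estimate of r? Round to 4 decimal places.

r = -5.3699

Setting ∂/∂p … = 0 gives: 12676·p + 1618·q + 220·r = -40092;  1618·p + 220·q + 34·r = -5154;  220·p + 34·q + 7·r = -715.
Inverting the 3×3 Gram matrix, [p, q, r]ᵀ = [-25052/8283, -976/2761, -44479/8283]ᵀ.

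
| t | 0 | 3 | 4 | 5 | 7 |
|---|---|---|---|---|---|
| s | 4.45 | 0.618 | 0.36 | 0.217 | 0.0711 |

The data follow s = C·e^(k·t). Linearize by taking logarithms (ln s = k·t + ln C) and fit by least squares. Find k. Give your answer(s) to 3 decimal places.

k = -0.589

Taking logs, ln s = k·t + ln C, so regress ln s on t.
Σt = 19.0000, Σ(t)² = 99.0000, Σln s = -4.1815, Σt·ln s = -31.6754.
Equations: 99.0000·k + 19.0000·ln C = -31.6754;  19.0000·k + 5·ln C = -4.1815.
Δ = 99.0000·5 − (19.0000)² = 134.0000; k = (-31.6754·5 − 19.0000·-4.1815)/134.0000 = -0.58901, ln C = (99.0000·-4.1815 − 19.0000·-31.6754)/134.0000 = 1.40194.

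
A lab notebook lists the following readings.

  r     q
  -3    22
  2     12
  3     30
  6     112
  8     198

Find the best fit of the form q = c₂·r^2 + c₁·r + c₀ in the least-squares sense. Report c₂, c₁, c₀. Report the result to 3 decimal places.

c₂ = 2.968, c₁ = 1.150, c₀ = -1.302

Entries of MᵀM: Σr^2·r^2 = 5570, Σr^2·r = 736, Σr^2 = 122, Σr·r = 122, Σr = 16, Σ1 = 5.
Right-hand side: Σr^2·q = 17220, Σr·q = 2304, Σq = 374.
Row-reducing yields c₂ = 79348/26733, c₁ = 30736/26733, c₀ = -1658/1273.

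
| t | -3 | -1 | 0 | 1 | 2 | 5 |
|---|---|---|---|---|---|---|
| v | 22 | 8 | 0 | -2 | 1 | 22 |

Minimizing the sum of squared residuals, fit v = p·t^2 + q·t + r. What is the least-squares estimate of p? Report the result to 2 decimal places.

p = 1.43

Sums needed: Σt^2·t^2 = 724, Σt^2·t = 106, Σt^2 = 40, Σt·t = 40, Σt = 4, Σ1 = 6.
For Xᵀv: Σt^2·v = 758, Σt·v = 36, Σv = 51.
Normal equations: [[724, 106, 40]; [106, 40, 4]; [40, 4, 6]]·[p, q, r]ᵀ = [758, 36, 51]ᵀ.
Solving the 3×3 system (Gaussian elimination) gives p = 331/231, q = -691/231, r = 145/154.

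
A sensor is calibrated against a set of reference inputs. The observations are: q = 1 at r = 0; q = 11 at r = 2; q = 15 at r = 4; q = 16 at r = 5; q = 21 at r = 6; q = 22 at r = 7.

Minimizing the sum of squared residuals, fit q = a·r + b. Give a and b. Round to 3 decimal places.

Sums needed: Σr·r = 130, Σr = 24, Σ1 = 6.
Right-hand side: Σr·q = 442, Σq = 86.
MᵀM·[a, b]ᵀ = Mᵀq becomes [[130, 24]; [24, 6]]·[a, b]ᵀ = [442, 86]ᵀ.
det = 130·6 − 24² = 204.
a = (442·6 − 24·86)/204 = 49/17; b = (130·86 − 24·442)/204 = 143/51.

a = 2.882, b = 2.804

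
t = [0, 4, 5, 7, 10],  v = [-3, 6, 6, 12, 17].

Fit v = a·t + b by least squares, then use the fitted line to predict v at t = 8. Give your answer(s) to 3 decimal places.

Compute the Gram sums: Σt·t = 190, Σt = 26, Σ1 = 5.
Right-hand side: Σt·v = 308, Σv = 38.
XᵀX·[a, b]ᵀ = Xᵀv becomes [[190, 26]; [26, 5]]·[a, b]ᵀ = [308, 38]ᵀ.
Determinant 190·5 − 26² = 274.
a = (308·5 − 26·38)/274 = 276/137; b = (190·38 − 26·308)/274 = -394/137.
At t = 8: v̂ = (276/137)·(8) + (-394/137)·(1) = 1814/137.

v̂ = 13.241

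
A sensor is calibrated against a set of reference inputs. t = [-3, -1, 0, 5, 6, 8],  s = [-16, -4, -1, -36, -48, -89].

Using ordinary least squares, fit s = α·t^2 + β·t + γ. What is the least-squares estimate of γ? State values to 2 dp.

γ = -1.55

The normal equations are: 6099·α + 825·β + 135·γ = -8472;  825·α + 135·β + 15·γ = -1128;  135·α + 15·β + 6·γ = -194.
(Σt^2·t^2 = 6099, Σt^2·t = 825, Σt^2 = 135, Σt·t = 135, Σt = 15, Σ1 = 6, Σt^2·s = -8472, Σt·s = -1128, Σs = -194.)
Solving the 3×3 system (Gaussian elimination) gives α = -223/156, β = 431/780, γ = -121/78.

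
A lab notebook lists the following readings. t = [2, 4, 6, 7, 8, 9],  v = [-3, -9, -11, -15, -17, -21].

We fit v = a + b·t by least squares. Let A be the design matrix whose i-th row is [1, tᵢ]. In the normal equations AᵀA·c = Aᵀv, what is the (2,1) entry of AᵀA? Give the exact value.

36

Row 2 ↔ basis t, column 1 ↔ basis 1, so (AᵀA)_{2,1} = Σᵢ t = (2)·(1) + (4)·(1) + (6)·(1) + (7)·(1) + (8)·(1) + (9)·(1) = 36.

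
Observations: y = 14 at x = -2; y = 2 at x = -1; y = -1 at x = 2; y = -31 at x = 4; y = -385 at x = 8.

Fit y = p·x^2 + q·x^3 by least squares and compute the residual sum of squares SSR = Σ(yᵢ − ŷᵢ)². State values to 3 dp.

Forming MᵀM = [[4385, 33791]; [33791, 266369]] and Mᵀy = [-25082, -199226]ᵀ gives MᵀM·[p, q]ᵀ = Mᵀy.
det = 4385·266369 − 33791² = 26196384.
p = ((-25082)·266369 − 33791·(-199226))/26196384 = 4248209/2183032; q = (4385·(-199226) − 33791·(-25082))/26196384 = -2171679/2183032.
Residuals: -950955/545758, -256728/272879, -450609/545758, 417765/272879, -56631/272879; SSR = 3814767/545758.

SSR = 6.990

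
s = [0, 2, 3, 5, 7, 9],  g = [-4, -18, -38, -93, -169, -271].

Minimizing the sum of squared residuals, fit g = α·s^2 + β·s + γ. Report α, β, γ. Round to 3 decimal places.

Sums needed: Σs^2·s^2 = 9684, Σs^2·s = 1232, Σs^2 = 168, Σs·s = 168, Σs = 26, Σ1 = 6.
For Aᵀg: Σs^2·g = -32971, Σs·g = -4237, Σg = -593.
So AᵀA·[α, β, γ]ᵀ = Aᵀg: [[9684, 1232, 168]; [1232, 168, 26]; [168, 26, 6]]·[α, β, γ]ᵀ = [-32971, -4237, -593]ᵀ.
Row-reducing yields α = -97957/32316, β = -6794/2693, γ = -48907/16158.

α = -3.031, β = -2.523, γ = -3.027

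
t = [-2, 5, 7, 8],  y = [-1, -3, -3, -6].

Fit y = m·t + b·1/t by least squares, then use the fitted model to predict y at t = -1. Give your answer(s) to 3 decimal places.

ŷ = -4.120

AᵀA·[m, b]ᵀ = Aᵀy reads: 142·m + 4·b = -82;  4·m + (25561/78400)·b = -179/140.
Determinant 142·(25561/78400) − 4² = 1187631/39200.
m = ((-82)·(25561/78400) − 4·(-179/140))/(1187631/39200) = -94169/131959; b = (142·(-179/140) − 4·(-82))/(1187631/39200) = 637840/131959.
At t = -1: ŷ = (-94169/131959)·(-1) + (637840/131959)·(-1) = -543671/131959.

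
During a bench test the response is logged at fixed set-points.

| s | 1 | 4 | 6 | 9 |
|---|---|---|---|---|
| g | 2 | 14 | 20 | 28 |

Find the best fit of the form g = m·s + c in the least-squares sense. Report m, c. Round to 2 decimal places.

m = 3.24, c = -0.18

With design matrix M, MᵀM = [[134, 20]; [20, 4]] and Mᵀg = [430, 64]ᵀ.
det = 134·4 − 20² = 136.
m = (430·4 − 20·64)/136 = 55/17; c = (134·64 − 20·430)/136 = -3/17.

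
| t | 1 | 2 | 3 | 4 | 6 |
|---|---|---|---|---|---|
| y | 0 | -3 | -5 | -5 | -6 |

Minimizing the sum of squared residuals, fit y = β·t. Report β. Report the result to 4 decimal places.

Normal-equation sums: Σt·t = 66.
For Xᵀy: Σt·y = -77.
Normal equations: [[66]]·[β]ᵀ = [-77]ᵀ.
Hence β = -77 / 66 ≈ -1.16667.

β = -1.1667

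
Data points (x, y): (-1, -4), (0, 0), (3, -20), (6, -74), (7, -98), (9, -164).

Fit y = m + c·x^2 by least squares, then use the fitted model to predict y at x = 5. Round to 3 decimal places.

ŷ = -51.317

Normal-equation sums: Σ1 = 6, Σx^2 = 176, Σx^2·x^2 = 10340.
And Σy = -360, Σx^2·y = -20934.
Δ = 6·10340 − 176² = 31064.
m = ((-360)·10340 − 176·(-20934))/31064 = -432/353; c = (6·(-20934) − 176·(-360))/31064 = -15561/7766.
At x = 5: ŷ = (-432/353)·(1) + (-15561/7766)·(25) = -398529/7766.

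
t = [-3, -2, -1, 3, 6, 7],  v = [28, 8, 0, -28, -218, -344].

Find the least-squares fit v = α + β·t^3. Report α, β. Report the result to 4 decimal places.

Entries of XᵀX: Σ1 = 6, Σt^3 = 550, Σt^3·t^3 = 165828.
And Σv = -554, Σt^3·v = -166656.
Determinant 6·165828 − 550² = 692468.
α = ((-554)·165828 − 550·(-166656))/692468 = -51978/173117; β = (6·(-166656) − 550·(-554))/692468 = -173809/173117.

α = -0.3002, β = -1.0040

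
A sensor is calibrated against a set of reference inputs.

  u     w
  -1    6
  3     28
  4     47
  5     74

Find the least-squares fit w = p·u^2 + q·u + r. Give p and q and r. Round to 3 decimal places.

p = 2.948, q = -0.511, r = 2.570

Sums needed: Σu^2·u^2 = 963, Σu^2·u = 215, Σu^2 = 51, Σu·u = 51, Σu = 11, Σ1 = 4.
Moment sums: Σu^2·w = 2860, Σu·w = 636, Σw = 155.
So AᵀA·[p, q, r]ᵀ = Aᵀw: [[963, 215, 51]; [215, 51, 11]; [51, 11, 4]]·[p, q, r]ᵀ = [2860, 636, 155]ᵀ.
Row-reducing yields p = 2659/902, q = -461/902, r = 1159/451.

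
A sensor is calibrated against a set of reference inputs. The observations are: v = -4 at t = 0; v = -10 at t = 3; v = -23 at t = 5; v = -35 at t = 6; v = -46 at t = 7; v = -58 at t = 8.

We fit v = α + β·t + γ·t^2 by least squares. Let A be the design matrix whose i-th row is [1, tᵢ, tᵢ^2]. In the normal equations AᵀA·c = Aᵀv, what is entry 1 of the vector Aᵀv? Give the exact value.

Entry 1 ↔ basis 1, so (Aᵀv)_{1} = Σᵢ vᵢ = (1)·(-4) + (1)·(-10) + (1)·(-23) + (1)·(-35) + (1)·(-46) + (1)·(-58) = -176.

-176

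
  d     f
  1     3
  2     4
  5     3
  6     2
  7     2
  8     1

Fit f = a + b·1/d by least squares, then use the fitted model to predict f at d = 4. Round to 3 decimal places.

f̂ = 2.321

XᵀX·[a, b]ᵀ = Xᵀf reads: 6·a + (1793/840)·b = 15;  (1793/840)·a + (955249/705600)·b = 5329/840.
det = 6·(955249/705600) − (1793/840)² = 503329/141120.
a = (15·(955249/705600) − (1793/840)·(5329/840))/(503329/141120) = 4773838/2516645; b = (6·(5329/840) − (1793/840)·15)/(503329/141120) = 853272/503329.
At d = 4: f̂ = (4773838/2516645)·(1) + (853272/503329)·(1/4) = 5840428/2516645.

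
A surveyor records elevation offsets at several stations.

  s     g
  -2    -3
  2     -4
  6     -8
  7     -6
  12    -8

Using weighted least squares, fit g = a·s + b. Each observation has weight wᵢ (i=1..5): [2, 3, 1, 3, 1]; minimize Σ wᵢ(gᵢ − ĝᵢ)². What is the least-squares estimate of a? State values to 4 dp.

Normal-equation sums: Σwᵢ·s·s = 347, Σwᵢ·s = 41, Σwᵢ·1 = 10.
Right-hand side: Σwᵢ·s·g = -282, Σwᵢ·g = -52.
Normal equations: [[347, 41]; [41, 10]]·[a, b]ᵀ = [-282, -52]ᵀ.
det = 347·10 − 41² = 1789.
a = ((-282)·10 − 41·(-52))/1789 = -688/1789; b = (347·(-52) − 41·(-282))/1789 = -6482/1789.

a = -0.3846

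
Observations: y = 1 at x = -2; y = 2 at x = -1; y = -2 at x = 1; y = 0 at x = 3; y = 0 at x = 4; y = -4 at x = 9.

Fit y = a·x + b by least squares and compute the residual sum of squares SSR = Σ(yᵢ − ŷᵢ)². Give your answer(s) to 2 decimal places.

With design matrix A, AᵀA = [[112, 14]; [14, 6]] and Aᵀy = [-42, -3]ᵀ.
det = 112·6 − 14² = 476.
a = ((-42)·6 − 14·(-3))/476 = -15/34; b = (112·(-3) − 14·(-42))/476 = 9/17.
Residuals: -7/17, 35/34, -71/34, 27/34, 21/17, -19/34; SSR = 137/17.

SSR = 8.06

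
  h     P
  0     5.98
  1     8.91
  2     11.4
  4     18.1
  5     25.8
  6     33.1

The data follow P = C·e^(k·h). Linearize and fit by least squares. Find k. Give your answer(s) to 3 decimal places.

k = 0.276

Let Y = ln P. Fitting Y = k·h + ln C by least squares:
Σh = 18.0000, Σ(h)² = 82.0000, Σln P = 16.0550, Σh·ln P = 55.8871.
Normal system: [[82.0000, 18.0000]; [18.0000, 6]]·[k, ln C]ᵀ = [55.8871, 16.0550]ᵀ.
Slope k = (n·Σh·ln P − Σh·Σln P)/(n·Σ(h)² − (Σh)²) = (6·55.8871 − 18.0000·16.0550)/168.0000 = 0.27579; ln C = (Σln P − k·Σh)/n = 1.84848.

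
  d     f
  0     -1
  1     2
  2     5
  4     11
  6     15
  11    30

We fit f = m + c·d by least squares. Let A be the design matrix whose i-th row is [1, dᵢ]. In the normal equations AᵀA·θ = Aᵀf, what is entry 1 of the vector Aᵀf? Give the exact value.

62

Entry 1 ↔ basis 1, so (Aᵀf)_{1} = Σᵢ fᵢ = (1)·(-1) + (1)·(2) + (1)·(5) + (1)·(11) + (1)·(15) + (1)·(30) = 62.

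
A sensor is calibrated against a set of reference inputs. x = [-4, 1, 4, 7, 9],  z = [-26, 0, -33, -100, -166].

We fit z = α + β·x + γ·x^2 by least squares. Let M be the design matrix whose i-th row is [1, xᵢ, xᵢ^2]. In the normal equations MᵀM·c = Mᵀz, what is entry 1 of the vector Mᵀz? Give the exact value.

-325

Entry 1 ↔ basis 1, so (Mᵀz)_{1} = Σᵢ zᵢ = (1)·(-26) + (1)·(0) + (1)·(-33) + (1)·(-100) + (1)·(-166) = -325.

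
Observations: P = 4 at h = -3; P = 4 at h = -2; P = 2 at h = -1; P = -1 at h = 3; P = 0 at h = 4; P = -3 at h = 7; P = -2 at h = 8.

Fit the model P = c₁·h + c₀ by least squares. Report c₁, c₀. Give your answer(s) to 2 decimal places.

With design matrix M, MᵀM = [[152, 16]; [16, 7]] and MᵀP = [-62, 4]ᵀ.
Eliminating c₀: 7·(row 1) − 16·(row 2) gives 808·c₁ = 7·(-62) − 16·4 = -498, so c₁ = -249/404.
Then c₀ = (4 − 16·(-249/404))/7 = 200/101.

c₁ = -0.62, c₀ = 1.98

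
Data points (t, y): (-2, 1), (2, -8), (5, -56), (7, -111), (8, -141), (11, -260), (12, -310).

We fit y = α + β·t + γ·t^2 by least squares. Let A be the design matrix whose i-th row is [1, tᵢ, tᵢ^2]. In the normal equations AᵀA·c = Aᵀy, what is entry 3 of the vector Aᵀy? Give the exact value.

-91991

Entry 3 ↔ basis t^2, so (Aᵀy)_{3} = Σᵢ (t^2)·yᵢ = (4)·(1) + (4)·(-8) + (25)·(-56) + (49)·(-111) + (64)·(-141) + (121)·(-260) + (144)·(-310) = -91991.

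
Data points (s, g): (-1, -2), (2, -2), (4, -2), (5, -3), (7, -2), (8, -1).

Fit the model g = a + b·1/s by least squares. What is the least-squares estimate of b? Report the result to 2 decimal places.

b = -0.05

XᵀX·[a, b]ᵀ = Xᵀg reads: 6·a + (61/280)·b = -12;  (61/280)·a + (108861/78400)·b = -143/280.
Δ = 6·(108861/78400) − (61/280)² = 129889/15680.
a = ((-12)·(108861/78400) − (61/280)·(-143/280))/(129889/15680) = -1297609/649445; b = (6·(-143/280) − (61/280)·(-12))/(129889/15680) = -7056/129889.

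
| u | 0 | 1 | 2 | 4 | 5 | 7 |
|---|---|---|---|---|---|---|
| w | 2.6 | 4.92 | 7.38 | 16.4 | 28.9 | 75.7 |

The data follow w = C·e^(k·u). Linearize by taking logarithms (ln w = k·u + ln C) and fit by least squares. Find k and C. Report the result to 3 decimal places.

k = 0.467, C = 2.791

Let Y = ln w. Fitting Y = k·u + ln C by least squares:
Σu = 19.0000, Σ(u)² = 95.0000, Σln w = 15.0355, Σu·ln w = 63.8866.
Normal system: [[95.0000, 19.0000]; [19.0000, 6]]·[k, ln C]ᵀ = [63.8866, 15.0355]ᵀ.
Solving (det = 209.0000): k = 0.46720, ln C = 1.02644, so C = exp(1.02644) = 2.79111.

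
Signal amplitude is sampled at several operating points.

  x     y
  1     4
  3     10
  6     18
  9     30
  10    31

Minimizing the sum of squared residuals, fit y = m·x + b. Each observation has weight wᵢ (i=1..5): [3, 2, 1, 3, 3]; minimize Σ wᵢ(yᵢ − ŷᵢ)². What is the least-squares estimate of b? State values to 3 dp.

With design matrix M, MᵀWM = [[600, 72]; [72, 12]] and MᵀWy = [1920, 233]ᵀ.
Determinant 600·12 − 72² = 2016.
m = (1920·12 − 72·233)/2016 = 87/28; b = (600·233 − 72·1920)/2016 = 65/84.

b = 0.774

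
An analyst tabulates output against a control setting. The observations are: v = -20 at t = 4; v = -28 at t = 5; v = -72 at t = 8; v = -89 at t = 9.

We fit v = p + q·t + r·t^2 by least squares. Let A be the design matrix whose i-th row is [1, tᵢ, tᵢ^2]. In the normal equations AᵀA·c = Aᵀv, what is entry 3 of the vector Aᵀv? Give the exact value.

-12837

Entry 3 ↔ basis t^2, so (Aᵀv)_{3} = Σᵢ (t^2)·vᵢ = (16)·(-20) + (25)·(-28) + (64)·(-72) + (81)·(-89) = -12837.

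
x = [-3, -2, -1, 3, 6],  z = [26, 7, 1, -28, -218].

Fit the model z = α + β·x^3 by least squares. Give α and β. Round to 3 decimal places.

α = -0.773, β = -1.005

Normal-equation sums: Σ1 = 5, Σx^3 = 207, Σx^3·x^3 = 48179.
Right-hand side: Σz = -212, Σx^3·z = -48603.
Normal equations: [[5, 207]; [207, 48179]]·[α, β]ᵀ = [-212, -48603]ᵀ.
Eliminating β: 48179·(row 1) − 207·(row 2) gives 198046·α = 48179·(-212) − 207·(-48603) = -153127, so α = -153127/198046.
Then β = ((-48603) − 207·(-153127/198046))/48179 = -199131/198046.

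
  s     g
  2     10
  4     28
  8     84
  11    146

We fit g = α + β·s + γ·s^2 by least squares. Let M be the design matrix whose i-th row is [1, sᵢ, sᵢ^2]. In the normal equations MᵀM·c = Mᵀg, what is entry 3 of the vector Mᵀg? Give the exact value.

Entry 3 ↔ basis s^2, so (Mᵀg)_{3} = Σᵢ (s^2)·gᵢ = (4)·(10) + (16)·(28) + (64)·(84) + (121)·(146) = 23530.

23530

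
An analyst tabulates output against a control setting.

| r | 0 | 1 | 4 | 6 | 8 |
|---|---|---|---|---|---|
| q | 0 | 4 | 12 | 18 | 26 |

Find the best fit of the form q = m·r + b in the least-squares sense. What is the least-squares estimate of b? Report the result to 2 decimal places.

b = 0.13

The normal equations are: 117·m + 19·b = 368;  19·m + 5·b = 60.
(Σr·r = 117, Σr = 19, Σ1 = 5, Σr·q = 368, Σq = 60.)
Eliminating b: 5·(row 1) − 19·(row 2) gives 224·m = 5·368 − 19·60 = 700, so m = 25/8.
Then b = (60 − 19·(25/8))/5 = 1/8.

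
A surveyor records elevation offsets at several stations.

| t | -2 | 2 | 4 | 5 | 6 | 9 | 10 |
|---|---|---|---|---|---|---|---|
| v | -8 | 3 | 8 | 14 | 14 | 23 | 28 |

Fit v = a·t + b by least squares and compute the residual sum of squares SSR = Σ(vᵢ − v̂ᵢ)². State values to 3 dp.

SSR = 8.517

Entries of XᵀX: Σt·t = 266, Σt = 34, Σ1 = 7.
Moment sums: Σt·v = 695, Σv = 82.
det = 266·7 − 34² = 706.
a = (695·7 − 34·82)/706 = 2077/706; b = (266·82 − 34·695)/706 = -909/353.
Residuals: 162/353, -109/353, -421/353, 1317/706, -380/353, -637/706, 408/353; SSR = 6013/706.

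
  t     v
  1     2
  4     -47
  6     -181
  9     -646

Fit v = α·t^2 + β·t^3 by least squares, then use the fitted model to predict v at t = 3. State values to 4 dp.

v̂ = -18.1783

The normal system XᵀX·[α, β]ᵀ = Xᵀv is [[8114, 67850]; [67850, 582194]]·[α, β]ᵀ = [-59592, -513036]ᵀ.
Δ = 8114·582194 − 67850² = 120299616.
α = ((-59592)·582194 − 67850·(-513036))/120299616 = 4807823/5012484; β = (8114·(-513036) − 67850·(-59592))/120299616 = -4977371/5012484.
At t = 3: v̂ = (4807823/5012484)·(9) + (-4977371/5012484)·(27) = -15186435/835414.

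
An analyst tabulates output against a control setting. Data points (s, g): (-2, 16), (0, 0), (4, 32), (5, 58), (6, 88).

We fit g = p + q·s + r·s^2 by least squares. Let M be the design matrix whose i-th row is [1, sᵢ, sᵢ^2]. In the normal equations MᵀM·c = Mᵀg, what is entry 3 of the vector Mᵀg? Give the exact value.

Entry 3 ↔ basis s^2, so (Mᵀg)_{3} = Σᵢ (s^2)·gᵢ = (4)·(16) + (0)·(0) + (16)·(32) + (25)·(58) + (36)·(88) = 5194.

5194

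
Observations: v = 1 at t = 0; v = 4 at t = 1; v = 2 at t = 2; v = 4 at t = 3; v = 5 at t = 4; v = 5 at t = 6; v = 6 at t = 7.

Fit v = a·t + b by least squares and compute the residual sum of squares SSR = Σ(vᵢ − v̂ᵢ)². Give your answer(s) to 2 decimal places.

Forming MᵀM = [[115, 23]; [23, 7]] and Mᵀv = [112, 27]ᵀ gives MᵀM·[a, b]ᵀ = Mᵀv.
Δ = 115·7 − 23² = 276.
a = (112·7 − 23·27)/276 = 163/276; b = (115·27 − 23·112)/276 = 23/12.
Residuals: -11/12, 103/69, -101/92, 43/138, 199/276, -127/276, -7/138; SSR = 1409/276.

SSR = 5.11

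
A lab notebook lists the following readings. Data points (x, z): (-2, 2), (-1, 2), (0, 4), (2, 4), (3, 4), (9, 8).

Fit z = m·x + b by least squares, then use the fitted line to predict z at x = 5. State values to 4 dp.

ẑ = 5.6871

With design matrix A, AᵀA = [[99, 11]; [11, 6]] and Aᵀz = [86, 24]ᵀ.
det = 99·6 − 11² = 473.
m = (86·6 − 11·24)/473 = 252/473; b = (99·24 − 11·86)/473 = 130/43.
At x = 5: ẑ = (252/473)·(5) + (130/43)·(1) = 2690/473.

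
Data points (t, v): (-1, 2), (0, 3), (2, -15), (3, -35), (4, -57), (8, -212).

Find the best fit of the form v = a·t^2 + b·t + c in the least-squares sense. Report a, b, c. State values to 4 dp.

a = -2.9610, b = -3.1104, c = 2.3506

Normal-equation sums: Σt^2·t^2 = 4450, Σt^2·t = 610, Σt^2 = 94, Σt·t = 94, Σt = 16, Σ1 = 6.
For Xᵀv: Σt^2·v = -14853, Σt·v = -2061, Σv = -314.
XᵀX·[a, b, c]ᵀ = Xᵀv becomes [[4450, 610, 94]; [610, 94, 16]; [94, 16, 6]]·[a, b, c]ᵀ = [-14853, -2061, -314]ᵀ.
Row-reducing yields a = -228/77, b = -479/154, c = 181/77.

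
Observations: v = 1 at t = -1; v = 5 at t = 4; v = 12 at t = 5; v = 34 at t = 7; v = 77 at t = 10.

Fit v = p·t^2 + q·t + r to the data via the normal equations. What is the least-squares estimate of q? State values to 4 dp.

q = -2.0472

The normal equations are: 13283·p + 1531·q + 191·r = 9747;  1531·p + 191·q + 25·r = 1087;  191·p + 25·q + 5·r = 129.
(Σt^2·t^2 = 13283, Σt^2·t = 1531, Σt^2 = 191, Σt·t = 191, Σt = 25, Σ1 = 5, Σt^2·v = 9747, Σt·v = 1087, Σv = 129.)
Solving the 3×3 system (Gaussian elimination) gives p = 8816/8799, q = -18013/8799, r = -6564/2933.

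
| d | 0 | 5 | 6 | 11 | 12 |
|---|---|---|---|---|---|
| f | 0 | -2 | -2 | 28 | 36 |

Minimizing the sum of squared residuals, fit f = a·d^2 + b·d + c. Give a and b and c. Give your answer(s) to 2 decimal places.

a = 0.52, b = -3.28, c = 0.08

Setting ∂/∂a … = 0 gives: 37298·a + 3400·b + 326·c = 8450;  3400·a + 326·b + 34·c = 718;  326·a + 34·b + 5·c = 60.
(Σd^2·d^2 = 37298, Σd^2·d = 3400, Σd^2 = 326, Σd·d = 326, Σd = 34, Σ1 = 5, Σd^2·f = 8450, Σd·f = 718, Σf = 60.)
Inverting the 3×3 Gram matrix, [a, b, c]ᵀ = [8807/16791, -1897/579, 1364/16791]ᵀ.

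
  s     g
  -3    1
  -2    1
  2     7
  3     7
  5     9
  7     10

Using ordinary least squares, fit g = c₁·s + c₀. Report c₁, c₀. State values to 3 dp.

c₁ = 0.987, c₀ = 3.860

The normal equations are: 100·c₁ + 12·c₀ = 145;  12·c₁ + 6·c₀ = 35.
(Σs·s = 100, Σs = 12, Σ1 = 6, Σs·g = 145, Σg = 35.)
Determinant 100·6 − 12² = 456.
c₁ = (145·6 − 12·35)/456 = 75/76; c₀ = (100·35 − 12·145)/456 = 220/57.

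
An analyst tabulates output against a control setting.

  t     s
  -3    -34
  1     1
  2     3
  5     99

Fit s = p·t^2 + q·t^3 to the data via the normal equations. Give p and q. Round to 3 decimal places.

p = -0.888, q = 0.969

Compute the Gram sums: Σt^2·t^2 = 723, Σt^2·t^3 = 2915, Σt^3·t^3 = 16419.
Moment sums: Σt^2·s = 2182, Σt^3·s = 13318.
XᵀX·[p, q]ᵀ = Xᵀs becomes [[723, 2915]; [2915, 16419]]·[p, q]ᵀ = [2182, 13318]ᵀ.
det = 723·16419 − 2915² = 3373712.
p = (2182·16419 − 2915·13318)/3373712 = -187232/210857; q = (723·13318 − 2915·2182)/3373712 = 204274/210857.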